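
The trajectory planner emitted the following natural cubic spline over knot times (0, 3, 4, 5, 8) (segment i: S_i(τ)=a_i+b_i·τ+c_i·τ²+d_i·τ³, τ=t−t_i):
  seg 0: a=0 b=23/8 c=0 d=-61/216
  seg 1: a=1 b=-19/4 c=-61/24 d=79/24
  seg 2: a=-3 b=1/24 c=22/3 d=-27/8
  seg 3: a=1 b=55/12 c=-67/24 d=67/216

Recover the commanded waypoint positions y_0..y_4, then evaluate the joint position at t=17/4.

y_0 = S_0(0) = a_0 = 0
y_1 = S_1(0) = a_1 = 1
y_2 = S_2(0) = a_2 = -3
y_3 = S_3(0) = a_3 = 1
y_4 = S_3(3) = -2
t_q=17/4 is in segment 2 (τ=1/4); S_2(τ)=-1323/512

y_0=0 y_1=1 y_2=-3 y_3=1 y_4=-2
S(17/4) = -1323/512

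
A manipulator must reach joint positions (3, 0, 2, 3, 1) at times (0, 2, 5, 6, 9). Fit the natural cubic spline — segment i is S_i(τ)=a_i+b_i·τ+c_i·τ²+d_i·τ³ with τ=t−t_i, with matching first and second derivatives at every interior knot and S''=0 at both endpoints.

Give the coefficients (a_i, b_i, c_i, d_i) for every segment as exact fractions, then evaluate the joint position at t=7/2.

Δ: Δ0=-3/2, Δ1=2/3, Δ2=1, Δ3=-2/3
row 1: diag=10, rhs=13; c'=3/10, d'=13/10
row 2: denom=8−3·3/10=71/10; d'=(2−3·13/10)/(71/10)=-19/71
row 3: denom=8−1·10/71=558/71; d'=(-10−1·-19/71)/(558/71)=-691/558
back: M3=-691/558
back: M2=-19/71−10/71·-691/558=-26/279
back: M1=13/10−3/10·-26/279=247/186
M: M0=0, M1=247/186, M2=-26/279, M3=-691/558, M4=0
seg 0: a=3, c=M0/2=0, d=(M1−M0)/(6·2)=247/2232, b=Δ0−h0·(2M0+M1)/6=-542/279
seg 1: a=0, c=M1/2=247/372, d=(M2−M1)/(6·3)=-793/10044, b=Δ1−h1·(2M1+M2)/6=-343/558
seg 2: a=2, c=M2/2=-13/279, d=(M3−M2)/(6·1)=-71/372, b=Δ2−h2·(2M2+M3)/6=1381/1116
seg 3: a=3, c=M3/2=-691/1116, d=(M4−M3)/(6·3)=691/10044, b=Δ3−h3·(2M3+M4)/6=319/558
t_q=7/2 → seg 1, τ=3/2; S=0+-343/558·τ+247/372·τ²+-793/10044·τ³=303/992

  seg 0: a=3 b=-542/279 c=0 d=247/2232
  seg 1: a=0 b=-343/558 c=247/372 d=-793/10044
  seg 2: a=2 b=1381/1116 c=-13/279 d=-71/372
  seg 3: a=3 b=319/558 c=-691/1116 d=691/10044
S(7/2) = 303/992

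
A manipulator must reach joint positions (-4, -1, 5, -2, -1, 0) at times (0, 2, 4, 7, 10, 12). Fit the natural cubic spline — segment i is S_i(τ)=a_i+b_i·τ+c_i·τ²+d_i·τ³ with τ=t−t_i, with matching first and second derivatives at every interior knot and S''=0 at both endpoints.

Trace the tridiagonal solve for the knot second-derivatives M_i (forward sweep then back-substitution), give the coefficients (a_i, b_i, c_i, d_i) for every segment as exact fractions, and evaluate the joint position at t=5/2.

Δ: Δ0=3/2, Δ1=3, Δ2=-7/3, Δ3=1/3, Δ4=1/2
row 1: diag=8, rhs=9; c'=1/4, d'=9/8
row 2: denom=10−2·1/4=19/2; d'=(-32−2·9/8)/(19/2)=-137/38
row 3: denom=12−3·6/19=210/19; d'=(16−3·-137/38)/(210/19)=1019/420
row 4: denom=10−3·19/70=643/70; d'=(1−3·1019/420)/(643/70)=-879/1286
back: M4=-879/1286
back: M3=1019/420−19/70·-879/1286=5038/1929
back: M2=-137/38−6/19·5038/1929=-5697/1286
back: M1=9/8−1/4·-5697/1286=2871/1286
M: M0=0, M1=2871/1286, M2=-5697/1286, M3=5038/1929, M4=-879/1286, M5=0
seg 0: a=-4, c=M0/2=0, d=(M1−M0)/(6·2)=957/5144, b=Δ0−h0·(2M0+M1)/6=486/643
seg 1: a=-1, c=M1/2=2871/2572, d=(M2−M1)/(6·2)=-357/643, b=Δ1−h1·(2M1+M2)/6=3843/1286
seg 2: a=5, c=M2/2=-5697/2572, d=(M3−M2)/(6·3)=27167/69444, b=Δ2−h2·(2M2+M3)/6=1017/1286
seg 3: a=-2, c=M3/2=2519/1929, d=(M4−M3)/(6·3)=-12713/69444, b=Δ3−h3·(2M3+M4)/6=-4981/2572
seg 4: a=-1, c=M4/2=-879/2572, d=(M5−M4)/(6·2)=293/5144, b=Δ4−h4·(2M4+M5)/6=1229/1286
t_q=5/2 → seg 1, τ=1/2; S=-1+3843/1286·τ+2871/2572·τ²+-357/643·τ³=7241/10288

  seg 0: a=-4 b=486/643 c=0 d=957/5144
  seg 1: a=-1 b=3843/1286 c=2871/2572 d=-357/643
  seg 2: a=5 b=1017/1286 c=-5697/2572 d=27167/69444
  seg 3: a=-2 b=-4981/2572 c=2519/1929 d=-12713/69444
  seg 4: a=-1 b=1229/1286 c=-879/2572 d=293/5144
S(5/2) = 7241/10288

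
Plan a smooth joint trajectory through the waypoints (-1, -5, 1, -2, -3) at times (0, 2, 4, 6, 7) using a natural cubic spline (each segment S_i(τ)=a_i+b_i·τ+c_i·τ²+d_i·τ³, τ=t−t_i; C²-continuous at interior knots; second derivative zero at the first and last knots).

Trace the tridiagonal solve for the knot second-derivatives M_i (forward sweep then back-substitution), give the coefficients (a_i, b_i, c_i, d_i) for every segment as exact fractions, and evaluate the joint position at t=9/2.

Δ: Δ0=-2, Δ1=3, Δ2=-3/2, Δ3=-1
row 1: diag=8, rhs=30; c'=1/4, d'=15/4
row 2: denom=8−2·1/4=15/2; d'=(-27−2·15/4)/(15/2)=-23/5
row 3: denom=6−2·4/15=82/15; d'=(3−2·-23/5)/(82/15)=183/82
back: M3=183/82
back: M2=-23/5−4/15·183/82=-213/41
back: M1=15/4−1/4·-213/41=207/41
M: M0=0, M1=207/41, M2=-213/41, M3=183/82, M4=0
seg 0: a=-1, c=M0/2=0, d=(M1−M0)/(6·2)=69/164, b=Δ0−h0·(2M0+M1)/6=-151/41
seg 1: a=-5, c=M1/2=207/82, d=(M2−M1)/(6·2)=-35/41, b=Δ1−h1·(2M1+M2)/6=56/41
seg 2: a=1, c=M2/2=-213/82, d=(M3−M2)/(6·2)=203/328, b=Δ2−h2·(2M2+M3)/6=50/41
seg 3: a=-2, c=M3/2=183/164, d=(M4−M3)/(6·1)=-61/164, b=Δ3−h3·(2M3+M4)/6=-143/82
t_q=9/2 → seg 2, τ=1/2; S=1+50/41·τ+-213/82·τ²+203/328·τ³=2723/2624

  seg 0: a=-1 b=-151/41 c=0 d=69/164
  seg 1: a=-5 b=56/41 c=207/82 d=-35/41
  seg 2: a=1 b=50/41 c=-213/82 d=203/328
  seg 3: a=-2 b=-143/82 c=183/164 d=-61/164
S(9/2) = 2723/2624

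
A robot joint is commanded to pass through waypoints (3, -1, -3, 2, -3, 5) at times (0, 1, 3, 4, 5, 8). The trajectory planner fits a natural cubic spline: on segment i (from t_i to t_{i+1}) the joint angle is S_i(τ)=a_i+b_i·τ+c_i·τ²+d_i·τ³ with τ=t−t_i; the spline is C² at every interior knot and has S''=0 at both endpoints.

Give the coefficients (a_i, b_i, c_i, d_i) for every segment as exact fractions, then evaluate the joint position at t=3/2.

Δ: Δ0=-4, Δ1=-1, Δ2=5, Δ3=-5, Δ4=8/3
row 1: diag=6, rhs=18; c'=1/3, d'=3
row 2: denom=6−2·1/3=16/3; d'=(36−2·3)/(16/3)=45/8
row 3: denom=4−1·3/16=61/16; d'=(-60−1·45/8)/(61/16)=-1050/61
row 4: denom=8−1·16/61=472/61; d'=(46−1·-1050/61)/(472/61)=482/59
back: M4=482/59
back: M3=-1050/61−16/61·482/59=-1142/59
back: M2=45/8−3/16·-1142/59=546/59
back: M1=3−1/3·546/59=-5/59
M: M0=0, M1=-5/59, M2=546/59, M3=-1142/59, M4=482/59, M5=0
seg 0: a=3, c=M0/2=0, d=(M1−M0)/(6·1)=-5/354, b=Δ0−h0·(2M0+M1)/6=-1411/354
seg 1: a=-1, c=M1/2=-5/118, d=(M2−M1)/(6·2)=551/708, b=Δ1−h1·(2M1+M2)/6=-713/177
seg 2: a=-3, c=M2/2=273/59, d=(M3−M2)/(6·1)=-844/177, b=Δ2−h2·(2M2+M3)/6=910/177
seg 3: a=2, c=M3/2=-571/59, d=(M4−M3)/(6·1)=812/177, b=Δ3−h3·(2M3+M4)/6=16/177
seg 4: a=-3, c=M4/2=241/59, d=(M5−M4)/(6·3)=-241/531, b=Δ4−h4·(2M4+M5)/6=-974/177
t_q=3/2 → seg 1, τ=1/2; S=-1+-713/177·τ+-5/118·τ²+551/708·τ³=-5527/1888

  seg 0: a=3 b=-1411/354 c=0 d=-5/354
  seg 1: a=-1 b=-713/177 c=-5/118 d=551/708
  seg 2: a=-3 b=910/177 c=273/59 d=-844/177
  seg 3: a=2 b=16/177 c=-571/59 d=812/177
  seg 4: a=-3 b=-974/177 c=241/59 d=-241/531
S(3/2) = -5527/1888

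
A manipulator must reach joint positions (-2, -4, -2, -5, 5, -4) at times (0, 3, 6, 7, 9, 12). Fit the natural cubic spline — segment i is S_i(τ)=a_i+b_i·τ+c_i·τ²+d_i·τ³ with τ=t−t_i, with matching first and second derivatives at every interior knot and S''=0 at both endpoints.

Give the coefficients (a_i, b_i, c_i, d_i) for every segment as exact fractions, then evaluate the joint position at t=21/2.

Δ: Δ0=-2/3, Δ1=2/3, Δ2=-3, Δ3=5, Δ4=-3
row 1: diag=12, rhs=8; c'=1/4, d'=2/3
row 2: denom=8−3·1/4=29/4; d'=(-22−3·2/3)/(29/4)=-96/29
row 3: denom=6−1·4/29=170/29; d'=(48−1·-96/29)/(170/29)=744/85
row 4: denom=10−2·29/85=792/85; d'=(-48−2·744/85)/(792/85)=-232/33
back: M4=-232/33
back: M3=744/85−29/85·-232/33=368/33
back: M2=-96/29−4/29·368/33=-160/33
back: M1=2/3−1/4·-160/33=62/33
M: M0=0, M1=62/33, M2=-160/33, M3=368/33, M4=-232/33, M5=0
seg 0: a=-2, c=M0/2=0, d=(M1−M0)/(6·3)=31/297, b=Δ0−h0·(2M0+M1)/6=-53/33
seg 1: a=-4, c=M1/2=31/33, d=(M2−M1)/(6·3)=-37/99, b=Δ1−h1·(2M1+M2)/6=40/33
seg 2: a=-2, c=M2/2=-80/33, d=(M3−M2)/(6·1)=8/3, b=Δ2−h2·(2M2+M3)/6=-107/33
seg 3: a=-5, c=M3/2=184/33, d=(M4−M3)/(6·2)=-50/33, b=Δ3−h3·(2M3+M4)/6=-1/11
seg 4: a=5, c=M4/2=-116/33, d=(M5−M4)/(6·3)=116/297, b=Δ4−h4·(2M4+M5)/6=133/33
t_q=21/2 → seg 4, τ=3/2; S=5+133/33·τ+-116/33·τ²+116/297·τ³=49/11

  seg 0: a=-2 b=-53/33 c=0 d=31/297
  seg 1: a=-4 b=40/33 c=31/33 d=-37/99
  seg 2: a=-2 b=-107/33 c=-80/33 d=8/3
  seg 3: a=-5 b=-1/11 c=184/33 d=-50/33
  seg 4: a=5 b=133/33 c=-116/33 d=116/297
S(21/2) = 49/11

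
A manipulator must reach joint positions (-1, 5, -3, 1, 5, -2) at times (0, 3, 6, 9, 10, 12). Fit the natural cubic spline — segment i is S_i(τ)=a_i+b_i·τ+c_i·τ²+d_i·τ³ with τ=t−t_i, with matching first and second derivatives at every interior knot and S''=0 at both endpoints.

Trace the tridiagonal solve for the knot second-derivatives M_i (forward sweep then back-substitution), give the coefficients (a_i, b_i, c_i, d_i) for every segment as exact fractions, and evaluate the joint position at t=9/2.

Δ: Δ0=2, Δ1=-8/3, Δ2=4/3, Δ3=4, Δ4=-7/2
row 1: diag=12, rhs=-28; c'=1/4, d'=-7/3
row 2: denom=12−3·1/4=45/4; d'=(24−3·-7/3)/(45/4)=124/45
row 3: denom=8−3·4/15=36/5; d'=(16−3·124/45)/(36/5)=29/27
row 4: denom=6−1·5/36=211/36; d'=(-45−1·29/27)/(211/36)=-4976/633
back: M4=-4976/633
back: M3=29/27−5/36·-4976/633=457/211
back: M2=124/45−4/15·457/211=4136/1899
back: M1=-7/3−1/4·4136/1899=-5465/1899
M: M0=0, M1=-5465/1899, M2=4136/1899, M3=457/211, M4=-4976/633, M5=0
seg 0: a=-1, c=M0/2=0, d=(M1−M0)/(6·3)=-5465/34182, b=Δ0−h0·(2M0+M1)/6=13061/3798
seg 1: a=5, c=M1/2=-5465/3798, d=(M2−M1)/(6·3)=9601/34182, b=Δ1−h1·(2M1+M2)/6=-1667/1899
seg 2: a=-3, c=M2/2=2068/1899, d=(M3−M2)/(6·3)=-23/34182, b=Δ2−h2·(2M2+M3)/6=-7321/3798
seg 3: a=1, c=M3/2=457/422, d=(M4−M3)/(6·1)=-6347/3798, b=Δ3−h3·(2M3+M4)/6=8713/1899
seg 4: a=5, c=M4/2=-2488/633, d=(M5−M4)/(6·2)=1244/1899, b=Δ4−h4·(2M4+M5)/6=6611/3798
t_q=9/2 → seg 1, τ=3/2; S=5+-1667/1899·τ+-5465/3798·τ²+9601/34182·τ³=4705/3376

  seg 0: a=-1 b=13061/3798 c=0 d=-5465/34182
  seg 1: a=5 b=-1667/1899 c=-5465/3798 d=9601/34182
  seg 2: a=-3 b=-7321/3798 c=2068/1899 d=-23/34182
  seg 3: a=1 b=8713/1899 c=457/422 d=-6347/3798
  seg 4: a=5 b=6611/3798 c=-2488/633 d=1244/1899
S(9/2) = 4705/3376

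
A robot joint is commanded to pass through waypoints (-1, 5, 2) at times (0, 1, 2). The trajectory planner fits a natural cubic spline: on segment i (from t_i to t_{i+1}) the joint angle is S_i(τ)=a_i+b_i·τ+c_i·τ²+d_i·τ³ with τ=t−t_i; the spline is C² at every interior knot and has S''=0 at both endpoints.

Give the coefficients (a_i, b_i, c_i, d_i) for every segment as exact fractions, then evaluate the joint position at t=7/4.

  seg 0: a=-1 b=33/4 c=0 d=-9/4
  seg 1: a=5 b=3/2 c=-27/4 d=9/4
S(7/4) = 839/256

Δ: Δ0=6, Δ1=-3
row 1: diag=4, rhs=-54; c'=1/4, d'=-27/2
back: M1=-27/2
M: M0=0, M1=-27/2, M2=0
seg 0: a=-1, c=M0/2=0, d=(M1−M0)/(6·1)=-9/4, b=Δ0−h0·(2M0+M1)/6=33/4
seg 1: a=5, c=M1/2=-27/4, d=(M2−M1)/(6·1)=9/4, b=Δ1−h1·(2M1+M2)/6=3/2
t_q=7/4 → seg 1, τ=3/4; S=5+3/2·τ+-27/4·τ²+9/4·τ³=839/256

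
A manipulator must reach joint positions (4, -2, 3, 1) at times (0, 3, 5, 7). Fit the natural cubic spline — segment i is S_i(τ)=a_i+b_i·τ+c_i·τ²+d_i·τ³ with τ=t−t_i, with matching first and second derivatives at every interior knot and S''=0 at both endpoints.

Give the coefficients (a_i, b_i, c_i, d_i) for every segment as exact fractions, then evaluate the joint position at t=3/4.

  seg 0: a=4 b=-281/76 c=0 d=43/228
  seg 1: a=-2 b=53/38 c=129/76 d=-87/152
  seg 2: a=3 b=25/19 c=-33/19 d=11/38
S(3/4) = 6355/4864

Δ: Δ0=-2, Δ1=5/2, Δ2=-1
row 1: diag=10, rhs=27; c'=1/5, d'=27/10
row 2: denom=8−2·1/5=38/5; d'=(-21−2·27/10)/(38/5)=-66/19
back: M2=-66/19
back: M1=27/10−1/5·-66/19=129/38
M: M0=0, M1=129/38, M2=-66/19, M3=0
seg 0: a=4, c=M0/2=0, d=(M1−M0)/(6·3)=43/228, b=Δ0−h0·(2M0+M1)/6=-281/76
seg 1: a=-2, c=M1/2=129/76, d=(M2−M1)/(6·2)=-87/152, b=Δ1−h1·(2M1+M2)/6=53/38
seg 2: a=3, c=M2/2=-33/19, d=(M3−M2)/(6·2)=11/38, b=Δ2−h2·(2M2+M3)/6=25/19
t_q=3/4 → seg 0, τ=3/4; S=4+-281/76·τ+0·τ²+43/228·τ³=6355/4864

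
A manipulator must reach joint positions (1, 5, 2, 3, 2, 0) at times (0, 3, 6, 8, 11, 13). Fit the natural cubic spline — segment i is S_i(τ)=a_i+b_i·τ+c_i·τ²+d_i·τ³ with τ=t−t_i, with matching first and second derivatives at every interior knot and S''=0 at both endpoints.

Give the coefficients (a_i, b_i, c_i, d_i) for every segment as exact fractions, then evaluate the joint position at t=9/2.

Δ: Δ0=4/3, Δ1=-1, Δ2=1/2, Δ3=-1/3, Δ4=-1
row 1: diag=12, rhs=-14; c'=1/4, d'=-7/6
row 2: denom=10−3·1/4=37/4; d'=(9−3·-7/6)/(37/4)=50/37
row 3: denom=10−2·8/37=354/37; d'=(-5−2·50/37)/(354/37)=-95/118
row 4: denom=10−3·37/118=1069/118; d'=(-4−3·-95/118)/(1069/118)=-187/1069
back: M4=-187/1069
back: M3=-95/118−37/118·-187/1069=-802/1069
back: M2=50/37−8/37·-802/1069=1618/1069
back: M1=-7/6−1/4·1618/1069=-4955/3207
M: M0=0, M1=-4955/3207, M2=1618/1069, M3=-802/1069, M4=-187/1069, M5=0
seg 0: a=1, c=M0/2=0, d=(M1−M0)/(6·3)=-4955/57726, b=Δ0−h0·(2M0+M1)/6=13507/6414
seg 1: a=5, c=M1/2=-4955/6414, d=(M2−M1)/(6·3)=9809/57726, b=Δ1−h1·(2M1+M2)/6=-679/3207
seg 2: a=2, c=M2/2=809/1069, d=(M3−M2)/(6·2)=-605/3207, b=Δ2−h2·(2M2+M3)/6=-1661/6414
seg 3: a=3, c=M3/2=-401/1069, d=(M4−M3)/(6·3)=205/6414, b=Δ3−h3·(2M3+M4)/6=3235/6414
seg 4: a=2, c=M4/2=-187/2138, d=(M5−M4)/(6·2)=187/12828, b=Δ4−h4·(2M4+M5)/6=-2833/3207
t_q=9/2 → seg 1, τ=3/2; S=5+-679/3207·τ+-4955/6414·τ²+9809/57726·τ³=60167/17104

  seg 0: a=1 b=13507/6414 c=0 d=-4955/57726
  seg 1: a=5 b=-679/3207 c=-4955/6414 d=9809/57726
  seg 2: a=2 b=-1661/6414 c=809/1069 d=-605/3207
  seg 3: a=3 b=3235/6414 c=-401/1069 d=205/6414
  seg 4: a=2 b=-2833/3207 c=-187/2138 d=187/12828
S(9/2) = 60167/17104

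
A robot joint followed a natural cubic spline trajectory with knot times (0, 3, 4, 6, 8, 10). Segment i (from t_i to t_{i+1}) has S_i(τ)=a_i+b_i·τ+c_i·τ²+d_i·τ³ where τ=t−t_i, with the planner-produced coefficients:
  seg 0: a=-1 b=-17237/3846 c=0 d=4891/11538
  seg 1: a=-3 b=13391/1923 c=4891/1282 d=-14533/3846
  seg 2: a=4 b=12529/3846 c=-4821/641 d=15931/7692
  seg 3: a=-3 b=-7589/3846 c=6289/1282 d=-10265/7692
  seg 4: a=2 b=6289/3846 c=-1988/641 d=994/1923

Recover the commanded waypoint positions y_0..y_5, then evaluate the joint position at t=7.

y_0 = S_0(0) = a_0 = -1
y_1 = S_1(0) = a_1 = -3
y_2 = S_2(0) = a_2 = 4
y_3 = S_3(0) = a_3 = -3
y_4 = S_4(0) = a_4 = 2
y_5 = S_4(2) = -3
t_q=7 is in segment 3 (τ=1); S_3(τ)=-3595/2564

y_0=-1 y_1=-3 y_2=4 y_3=-3 y_4=2 y_5=-3
S(7) = -3595/2564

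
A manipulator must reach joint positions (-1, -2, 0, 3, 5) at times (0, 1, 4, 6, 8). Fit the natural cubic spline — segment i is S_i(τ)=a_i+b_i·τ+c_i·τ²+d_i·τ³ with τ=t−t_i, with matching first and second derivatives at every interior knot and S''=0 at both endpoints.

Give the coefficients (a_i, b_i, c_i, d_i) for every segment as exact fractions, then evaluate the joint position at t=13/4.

  seg 0: a=-1 b=-1919/1608 c=0 d=311/1608
  seg 1: a=-2 b=-493/804 c=311/536 d=-247/4824
  seg 2: a=0 b=2389/1608 c=8/67 d=-361/6432
  seg 3: a=3 b=1037/804 c=-233/1072 d=233/6432
S(13/4) = -35179/34304

Δ: Δ0=-1, Δ1=2/3, Δ2=3/2, Δ3=1
row 1: diag=8, rhs=10; c'=3/8, d'=5/4
row 2: denom=10−3·3/8=71/8; d'=(5−3·5/4)/(71/8)=10/71
row 3: denom=8−2·16/71=536/71; d'=(-3−2·10/71)/(536/71)=-233/536
back: M3=-233/536
back: M2=10/71−16/71·-233/536=16/67
back: M1=5/4−3/8·16/67=311/268
M: M0=0, M1=311/268, M2=16/67, M3=-233/536, M4=0
seg 0: a=-1, c=M0/2=0, d=(M1−M0)/(6·1)=311/1608, b=Δ0−h0·(2M0+M1)/6=-1919/1608
seg 1: a=-2, c=M1/2=311/536, d=(M2−M1)/(6·3)=-247/4824, b=Δ1−h1·(2M1+M2)/6=-493/804
seg 2: a=0, c=M2/2=8/67, d=(M3−M2)/(6·2)=-361/6432, b=Δ2−h2·(2M2+M3)/6=2389/1608
seg 3: a=3, c=M3/2=-233/1072, d=(M4−M3)/(6·2)=233/6432, b=Δ3−h3·(2M3+M4)/6=1037/804
t_q=13/4 → seg 1, τ=9/4; S=-2+-493/804·τ+311/536·τ²+-247/4824·τ³=-35179/34304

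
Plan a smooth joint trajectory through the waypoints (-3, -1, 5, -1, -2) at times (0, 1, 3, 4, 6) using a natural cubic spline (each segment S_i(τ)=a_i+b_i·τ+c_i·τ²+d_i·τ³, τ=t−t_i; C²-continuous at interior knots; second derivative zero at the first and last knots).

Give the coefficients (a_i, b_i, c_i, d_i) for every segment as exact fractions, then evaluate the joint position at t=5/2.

Δ: Δ0=2, Δ1=3, Δ2=-6, Δ3=-1/2
row 1: diag=6, rhs=6; c'=1/3, d'=1
row 2: denom=6−2·1/3=16/3; d'=(-54−2·1)/(16/3)=-21/2
row 3: denom=6−1·3/16=93/16; d'=(33−1·-21/2)/(93/16)=232/31
back: M3=232/31
back: M2=-21/2−3/16·232/31=-369/31
back: M1=1−1/3·-369/31=154/31
M: M0=0, M1=154/31, M2=-369/31, M3=232/31, M4=0
seg 0: a=-3, c=M0/2=0, d=(M1−M0)/(6·1)=77/93, b=Δ0−h0·(2M0+M1)/6=109/93
seg 1: a=-1, c=M1/2=77/31, d=(M2−M1)/(6·2)=-523/372, b=Δ1−h1·(2M1+M2)/6=340/93
seg 2: a=5, c=M2/2=-369/62, d=(M3−M2)/(6·1)=601/186, b=Δ2−h2·(2M2+M3)/6=-305/93
seg 3: a=-1, c=M3/2=116/31, d=(M4−M3)/(6·2)=-58/93, b=Δ3−h3·(2M3+M4)/6=-1021/186
t_q=5/2 → seg 1, τ=3/2; S=-1+340/93·τ+77/31·τ²+-523/372·τ³=5285/992

  seg 0: a=-3 b=109/93 c=0 d=77/93
  seg 1: a=-1 b=340/93 c=77/31 d=-523/372
  seg 2: a=5 b=-305/93 c=-369/62 d=601/186
  seg 3: a=-1 b=-1021/186 c=116/31 d=-58/93
S(5/2) = 5285/992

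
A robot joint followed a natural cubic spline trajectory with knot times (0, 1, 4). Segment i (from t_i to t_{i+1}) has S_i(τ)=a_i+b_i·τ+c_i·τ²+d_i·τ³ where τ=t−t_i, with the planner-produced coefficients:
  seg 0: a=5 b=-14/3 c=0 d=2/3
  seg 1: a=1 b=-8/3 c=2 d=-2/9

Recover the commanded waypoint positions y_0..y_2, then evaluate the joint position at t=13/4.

y_0=5 y_1=1 y_2=5
S(13/4) = 83/32

y_0 = S_0(0) = a_0 = 5
y_1 = S_1(0) = a_1 = 1
y_2 = S_1(3) = 5
t_q=13/4 is in segment 1 (τ=9/4); S_1(τ)=83/32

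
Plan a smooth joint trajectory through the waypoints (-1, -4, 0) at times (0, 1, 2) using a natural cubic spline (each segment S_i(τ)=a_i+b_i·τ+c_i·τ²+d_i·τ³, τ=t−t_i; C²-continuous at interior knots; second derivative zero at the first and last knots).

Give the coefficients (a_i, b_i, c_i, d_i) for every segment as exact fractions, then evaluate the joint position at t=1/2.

  seg 0: a=-1 b=-19/4 c=0 d=7/4
  seg 1: a=-4 b=1/2 c=21/4 d=-7/4
S(1/2) = -101/32

Δ: Δ0=-3, Δ1=4
row 1: diag=4, rhs=42; c'=1/4, d'=21/2
back: M1=21/2
M: M0=0, M1=21/2, M2=0
seg 0: a=-1, c=M0/2=0, d=(M1−M0)/(6·1)=7/4, b=Δ0−h0·(2M0+M1)/6=-19/4
seg 1: a=-4, c=M1/2=21/4, d=(M2−M1)/(6·1)=-7/4, b=Δ1−h1·(2M1+M2)/6=1/2
t_q=1/2 → seg 0, τ=1/2; S=-1+-19/4·τ+0·τ²+7/4·τ³=-101/32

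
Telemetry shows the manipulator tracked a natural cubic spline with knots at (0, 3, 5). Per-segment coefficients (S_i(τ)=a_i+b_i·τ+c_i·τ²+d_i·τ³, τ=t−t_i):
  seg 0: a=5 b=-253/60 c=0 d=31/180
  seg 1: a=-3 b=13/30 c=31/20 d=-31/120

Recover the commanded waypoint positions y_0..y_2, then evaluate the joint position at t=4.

y_0 = S_0(0) = a_0 = 5
y_1 = S_1(0) = a_1 = -3
y_2 = S_1(2) = 2
t_q=4 is in segment 1 (τ=1); S_1(τ)=-51/40

y_0=5 y_1=-3 y_2=2
S(4) = -51/40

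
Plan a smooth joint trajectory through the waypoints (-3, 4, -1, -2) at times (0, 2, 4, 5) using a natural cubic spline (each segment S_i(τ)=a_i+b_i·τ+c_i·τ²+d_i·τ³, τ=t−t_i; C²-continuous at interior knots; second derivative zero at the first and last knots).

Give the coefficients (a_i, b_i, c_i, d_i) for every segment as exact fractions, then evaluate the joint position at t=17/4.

  seg 0: a=-3 b=58/11 c=0 d=-39/88
  seg 1: a=4 b=-1/22 c=-117/44 d=63/88
  seg 2: a=-1 b=-23/11 c=18/11 d=-6/11
S(17/4) = -503/352

Δ: Δ0=7/2, Δ1=-5/2, Δ2=-1
row 1: diag=8, rhs=-36; c'=1/4, d'=-9/2
row 2: denom=6−2·1/4=11/2; d'=(9−2·-9/2)/(11/2)=36/11
back: M2=36/11
back: M1=-9/2−1/4·36/11=-117/22
M: M0=0, M1=-117/22, M2=36/11, M3=0
seg 0: a=-3, c=M0/2=0, d=(M1−M0)/(6·2)=-39/88, b=Δ0−h0·(2M0+M1)/6=58/11
seg 1: a=4, c=M1/2=-117/44, d=(M2−M1)/(6·2)=63/88, b=Δ1−h1·(2M1+M2)/6=-1/22
seg 2: a=-1, c=M2/2=18/11, d=(M3−M2)/(6·1)=-6/11, b=Δ2−h2·(2M2+M3)/6=-23/11
t_q=17/4 → seg 2, τ=1/4; S=-1+-23/11·τ+18/11·τ²+-6/11·τ³=-503/352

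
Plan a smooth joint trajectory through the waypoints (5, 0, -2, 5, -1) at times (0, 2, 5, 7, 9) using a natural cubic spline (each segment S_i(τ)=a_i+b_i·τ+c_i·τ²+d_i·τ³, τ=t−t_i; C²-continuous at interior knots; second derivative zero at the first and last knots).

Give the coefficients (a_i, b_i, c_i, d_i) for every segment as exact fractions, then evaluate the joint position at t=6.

Δ: Δ0=-5/2, Δ1=-2/3, Δ2=7/2, Δ3=-3
row 1: diag=10, rhs=11; c'=3/10, d'=11/10
row 2: denom=10−3·3/10=91/10; d'=(25−3·11/10)/(91/10)=31/13
row 3: denom=8−2·20/91=688/91; d'=(-39−2·31/13)/(688/91)=-3983/688
back: M3=-3983/688
back: M2=31/13−20/91·-3983/688=629/172
back: M1=11/10−3/10·629/172=1/344
M: M0=0, M1=1/344, M2=629/172, M3=-3983/688, M4=0
seg 0: a=5, c=M0/2=0, d=(M1−M0)/(6·2)=1/4128, b=Δ0−h0·(2M0+M1)/6=-2581/1032
seg 1: a=0, c=M1/2=1/688, d=(M2−M1)/(6·3)=419/2064, b=Δ1−h1·(2M1+M2)/6=-1289/516
seg 2: a=-2, c=M2/2=629/344, d=(M3−M2)/(6·2)=-6499/8256, b=Δ2−h2·(2M2+M3)/6=6175/2064
seg 3: a=5, c=M3/2=-3983/1376, d=(M4−M3)/(6·2)=3983/8256, b=Δ3−h3·(2M3+M4)/6=887/1032
t_q=6 → seg 2, τ=1; S=-2+6175/2064·τ+629/344·τ²+-6499/8256·τ³=5595/2752

  seg 0: a=5 b=-2581/1032 c=0 d=1/4128
  seg 1: a=0 b=-1289/516 c=1/688 d=419/2064
  seg 2: a=-2 b=6175/2064 c=629/344 d=-6499/8256
  seg 3: a=5 b=887/1032 c=-3983/1376 d=3983/8256
S(6) = 5595/2752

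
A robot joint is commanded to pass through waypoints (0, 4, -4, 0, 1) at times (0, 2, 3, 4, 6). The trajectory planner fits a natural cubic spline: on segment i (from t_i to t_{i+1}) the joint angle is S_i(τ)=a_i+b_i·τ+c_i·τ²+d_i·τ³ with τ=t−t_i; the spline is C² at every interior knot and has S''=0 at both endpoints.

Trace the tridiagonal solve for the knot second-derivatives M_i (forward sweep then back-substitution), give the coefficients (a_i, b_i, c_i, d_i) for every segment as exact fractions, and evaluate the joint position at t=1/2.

  seg 0: a=0 b=875/132 c=0 d=-611/528
  seg 1: a=4 b=-479/66 c=-611/88 d=1637/264
  seg 2: a=-4 b=-61/24 c=513/44 d=-1351/264
  seg 3: a=0 b=179/33 c=-325/88 d=325/528
S(1/2) = 4463/1408

Δ: Δ0=2, Δ1=-8, Δ2=4, Δ3=1/2
row 1: diag=6, rhs=-60; c'=1/6, d'=-10
row 2: denom=4−1·1/6=23/6; d'=(72−1·-10)/(23/6)=492/23
row 3: denom=6−1·6/23=132/23; d'=(-21−1·492/23)/(132/23)=-325/44
back: M3=-325/44
back: M2=492/23−6/23·-325/44=513/22
back: M1=-10−1/6·513/22=-611/44
M: M0=0, M1=-611/44, M2=513/22, M3=-325/44, M4=0
seg 0: a=0, c=M0/2=0, d=(M1−M0)/(6·2)=-611/528, b=Δ0−h0·(2M0+M1)/6=875/132
seg 1: a=4, c=M1/2=-611/88, d=(M2−M1)/(6·1)=1637/264, b=Δ1−h1·(2M1+M2)/6=-479/66
seg 2: a=-4, c=M2/2=513/44, d=(M3−M2)/(6·1)=-1351/264, b=Δ2−h2·(2M2+M3)/6=-61/24
seg 3: a=0, c=M3/2=-325/88, d=(M4−M3)/(6·2)=325/528, b=Δ3−h3·(2M3+M4)/6=179/33
t_q=1/2 → seg 0, τ=1/2; S=0+875/132·τ+0·τ²+-611/528·τ³=4463/1408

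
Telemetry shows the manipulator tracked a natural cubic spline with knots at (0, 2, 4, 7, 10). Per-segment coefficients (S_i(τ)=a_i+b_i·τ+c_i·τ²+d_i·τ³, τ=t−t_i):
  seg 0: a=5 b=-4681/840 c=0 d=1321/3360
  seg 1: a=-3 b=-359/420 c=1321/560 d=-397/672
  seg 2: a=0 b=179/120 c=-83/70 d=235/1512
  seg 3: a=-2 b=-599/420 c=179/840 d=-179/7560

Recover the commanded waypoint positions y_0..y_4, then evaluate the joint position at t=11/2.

y_0=5 y_1=-3 y_2=0 y_3=-2 y_4=-5
S(11/2) = 211/2240

y_0 = S_0(0) = a_0 = 5
y_1 = S_1(0) = a_1 = -3
y_2 = S_2(0) = a_2 = 0
y_3 = S_3(0) = a_3 = -2
y_4 = S_3(3) = -5
t_q=11/2 is in segment 2 (τ=3/2); S_2(τ)=211/2240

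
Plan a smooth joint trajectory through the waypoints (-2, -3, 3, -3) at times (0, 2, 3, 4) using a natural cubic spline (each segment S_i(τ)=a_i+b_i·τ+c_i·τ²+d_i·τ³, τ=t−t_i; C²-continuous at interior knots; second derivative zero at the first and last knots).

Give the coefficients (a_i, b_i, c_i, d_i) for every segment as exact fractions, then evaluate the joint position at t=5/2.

  seg 0: a=-2 b=-175/46 c=0 d=19/23
  seg 1: a=-3 b=281/46 c=114/23 d=-233/46
  seg 2: a=3 b=19/23 c=-471/46 d=157/46
S(5/2) = 243/368

Δ: Δ0=-1/2, Δ1=6, Δ2=-6
row 1: diag=6, rhs=39; c'=1/6, d'=13/2
row 2: denom=4−1·1/6=23/6; d'=(-72−1·13/2)/(23/6)=-471/23
back: M2=-471/23
back: M1=13/2−1/6·-471/23=228/23
M: M0=0, M1=228/23, M2=-471/23, M3=0
seg 0: a=-2, c=M0/2=0, d=(M1−M0)/(6·2)=19/23, b=Δ0−h0·(2M0+M1)/6=-175/46
seg 1: a=-3, c=M1/2=114/23, d=(M2−M1)/(6·1)=-233/46, b=Δ1−h1·(2M1+M2)/6=281/46
seg 2: a=3, c=M2/2=-471/46, d=(M3−M2)/(6·1)=157/46, b=Δ2−h2·(2M2+M3)/6=19/23
t_q=5/2 → seg 1, τ=1/2; S=-3+281/46·τ+114/23·τ²+-233/46·τ³=243/368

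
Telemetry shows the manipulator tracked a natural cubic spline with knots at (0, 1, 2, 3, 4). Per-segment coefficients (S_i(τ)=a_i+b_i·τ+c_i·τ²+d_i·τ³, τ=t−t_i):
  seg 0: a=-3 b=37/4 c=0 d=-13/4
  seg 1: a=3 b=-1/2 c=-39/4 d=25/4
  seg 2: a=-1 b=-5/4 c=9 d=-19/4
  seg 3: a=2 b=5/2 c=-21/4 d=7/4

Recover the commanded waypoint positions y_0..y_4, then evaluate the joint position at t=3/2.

y_0=-3 y_1=3 y_2=-1 y_3=2 y_4=1
S(3/2) = 35/32

y_0 = S_0(0) = a_0 = -3
y_1 = S_1(0) = a_1 = 3
y_2 = S_2(0) = a_2 = -1
y_3 = S_3(0) = a_3 = 2
y_4 = S_3(1) = 1
t_q=3/2 is in segment 1 (τ=1/2); S_1(τ)=35/32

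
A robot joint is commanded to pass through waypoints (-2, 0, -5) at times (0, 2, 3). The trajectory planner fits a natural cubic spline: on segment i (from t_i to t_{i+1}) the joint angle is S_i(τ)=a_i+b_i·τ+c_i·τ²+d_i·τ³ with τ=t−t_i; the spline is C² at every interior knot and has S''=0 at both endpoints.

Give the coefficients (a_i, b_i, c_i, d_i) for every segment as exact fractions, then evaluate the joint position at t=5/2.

Δ: Δ0=1, Δ1=-5
row 1: diag=6, rhs=-36; c'=1/6, d'=-6
back: M1=-6
M: M0=0, M1=-6, M2=0
seg 0: a=-2, c=M0/2=0, d=(M1−M0)/(6·2)=-1/2, b=Δ0−h0·(2M0+M1)/6=3
seg 1: a=0, c=M1/2=-3, d=(M2−M1)/(6·1)=1, b=Δ1−h1·(2M1+M2)/6=-3
t_q=5/2 → seg 1, τ=1/2; S=0+-3·τ+-3·τ²+1·τ³=-17/8

  seg 0: a=-2 b=3 c=0 d=-1/2
  seg 1: a=0 b=-3 c=-3 d=1
S(5/2) = -17/8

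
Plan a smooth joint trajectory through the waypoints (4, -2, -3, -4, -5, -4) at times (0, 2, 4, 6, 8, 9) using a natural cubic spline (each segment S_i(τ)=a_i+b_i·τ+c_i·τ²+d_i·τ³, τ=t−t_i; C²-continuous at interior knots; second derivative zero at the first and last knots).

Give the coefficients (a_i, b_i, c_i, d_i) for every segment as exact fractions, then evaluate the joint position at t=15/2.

  seg 0: a=4 b=-560/153 c=0 d=101/612
  seg 1: a=-2 b=-257/153 c=101/102 d=-245/1224
  seg 2: a=-3 b=-37/306 c=-43/204 d=13/1224
  seg 3: a=-4 b=-128/153 c=-5/34 d=193/1224
  seg 4: a=-5 b=143/306 c=163/204 d=-163/612
S(15/2) = -16495/3264

Δ: Δ0=-3, Δ1=-1/2, Δ2=-1/2, Δ3=-1/2, Δ4=1
row 1: diag=8, rhs=15; c'=1/4, d'=15/8
row 2: denom=8−2·1/4=15/2; d'=(0−2·15/8)/(15/2)=-1/2
row 3: denom=8−2·4/15=112/15; d'=(0−2·-1/2)/(112/15)=15/112
row 4: denom=6−2·15/56=153/28; d'=(9−2·15/112)/(153/28)=163/102
back: M4=163/102
back: M3=15/112−15/56·163/102=-5/17
back: M2=-1/2−4/15·-5/17=-43/102
back: M1=15/8−1/4·-43/102=101/51
M: M0=0, M1=101/51, M2=-43/102, M3=-5/17, M4=163/102, M5=0
seg 0: a=4, c=M0/2=0, d=(M1−M0)/(6·2)=101/612, b=Δ0−h0·(2M0+M1)/6=-560/153
seg 1: a=-2, c=M1/2=101/102, d=(M2−M1)/(6·2)=-245/1224, b=Δ1−h1·(2M1+M2)/6=-257/153
seg 2: a=-3, c=M2/2=-43/204, d=(M3−M2)/(6·2)=13/1224, b=Δ2−h2·(2M2+M3)/6=-37/306
seg 3: a=-4, c=M3/2=-5/34, d=(M4−M3)/(6·2)=193/1224, b=Δ3−h3·(2M3+M4)/6=-128/153
seg 4: a=-5, c=M4/2=163/204, d=(M5−M4)/(6·1)=-163/612, b=Δ4−h4·(2M4+M5)/6=143/306
t_q=15/2 → seg 3, τ=3/2; S=-4+-128/153·τ+-5/34·τ²+193/1224·τ³=-16495/3264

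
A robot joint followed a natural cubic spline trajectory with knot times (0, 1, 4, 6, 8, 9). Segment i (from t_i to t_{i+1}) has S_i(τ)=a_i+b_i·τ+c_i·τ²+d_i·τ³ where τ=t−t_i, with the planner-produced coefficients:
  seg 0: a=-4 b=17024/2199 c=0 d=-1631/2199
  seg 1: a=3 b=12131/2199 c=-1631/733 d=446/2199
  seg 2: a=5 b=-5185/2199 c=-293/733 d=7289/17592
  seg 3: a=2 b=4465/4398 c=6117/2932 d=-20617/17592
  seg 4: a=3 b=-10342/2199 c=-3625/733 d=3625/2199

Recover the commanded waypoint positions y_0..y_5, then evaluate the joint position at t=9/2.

y_0=-4 y_1=3 y_2=5 y_3=2 y_4=3 y_5=-5
S(9/2) = 176995/46912

y_0 = S_0(0) = a_0 = -4
y_1 = S_1(0) = a_1 = 3
y_2 = S_2(0) = a_2 = 5
y_3 = S_3(0) = a_3 = 2
y_4 = S_4(0) = a_4 = 3
y_5 = S_4(1) = -5
t_q=9/2 is in segment 2 (τ=1/2); S_2(τ)=176995/46912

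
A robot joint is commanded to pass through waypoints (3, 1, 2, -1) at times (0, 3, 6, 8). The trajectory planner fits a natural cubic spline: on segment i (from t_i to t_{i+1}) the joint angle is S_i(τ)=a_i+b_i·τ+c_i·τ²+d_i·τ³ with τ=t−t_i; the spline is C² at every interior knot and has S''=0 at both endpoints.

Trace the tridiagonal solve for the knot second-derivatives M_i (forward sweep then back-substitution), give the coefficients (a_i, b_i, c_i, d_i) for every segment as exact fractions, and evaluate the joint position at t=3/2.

  seg 0: a=3 b=-241/222 c=0 d=31/666
  seg 1: a=1 b=19/111 c=31/74 d=-9/74
  seg 2: a=2 b=-133/222 c=-25/37 d=25/222
S(3/2) = 905/592

Δ: Δ0=-2/3, Δ1=1/3, Δ2=-3/2
row 1: diag=12, rhs=6; c'=1/4, d'=1/2
row 2: denom=10−3·1/4=37/4; d'=(-11−3·1/2)/(37/4)=-50/37
back: M2=-50/37
back: M1=1/2−1/4·-50/37=31/37
M: M0=0, M1=31/37, M2=-50/37, M3=0
seg 0: a=3, c=M0/2=0, d=(M1−M0)/(6·3)=31/666, b=Δ0−h0·(2M0+M1)/6=-241/222
seg 1: a=1, c=M1/2=31/74, d=(M2−M1)/(6·3)=-9/74, b=Δ1−h1·(2M1+M2)/6=19/111
seg 2: a=2, c=M2/2=-25/37, d=(M3−M2)/(6·2)=25/222, b=Δ2−h2·(2M2+M3)/6=-133/222
t_q=3/2 → seg 0, τ=3/2; S=3+-241/222·τ+0·τ²+31/666·τ³=905/592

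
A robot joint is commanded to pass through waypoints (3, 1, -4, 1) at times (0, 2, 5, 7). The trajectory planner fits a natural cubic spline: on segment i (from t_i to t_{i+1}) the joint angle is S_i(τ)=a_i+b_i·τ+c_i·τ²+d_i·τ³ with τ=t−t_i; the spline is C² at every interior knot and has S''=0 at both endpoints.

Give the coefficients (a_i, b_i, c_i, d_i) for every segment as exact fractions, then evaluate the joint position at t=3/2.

Δ: Δ0=-1, Δ1=-5/3, Δ2=5/2
row 1: diag=10, rhs=-4; c'=3/10, d'=-2/5
row 2: denom=10−3·3/10=91/10; d'=(25−3·-2/5)/(91/10)=262/91
back: M2=262/91
back: M1=-2/5−3/10·262/91=-115/91
M: M0=0, M1=-115/91, M2=262/91, M3=0
seg 0: a=3, c=M0/2=0, d=(M1−M0)/(6·2)=-115/1092, b=Δ0−h0·(2M0+M1)/6=-158/273
seg 1: a=1, c=M1/2=-115/182, d=(M2−M1)/(6·3)=29/126, b=Δ1−h1·(2M1+M2)/6=-503/273
seg 2: a=-4, c=M2/2=131/91, d=(M3−M2)/(6·2)=-131/546, b=Δ2−h2·(2M2+M3)/6=317/546
t_q=3/2 → seg 0, τ=3/2; S=3+-158/273·τ+0·τ²+-115/1092·τ³=739/416

  seg 0: a=3 b=-158/273 c=0 d=-115/1092
  seg 1: a=1 b=-503/273 c=-115/182 d=29/126
  seg 2: a=-4 b=317/546 c=131/91 d=-131/546
S(3/2) = 739/416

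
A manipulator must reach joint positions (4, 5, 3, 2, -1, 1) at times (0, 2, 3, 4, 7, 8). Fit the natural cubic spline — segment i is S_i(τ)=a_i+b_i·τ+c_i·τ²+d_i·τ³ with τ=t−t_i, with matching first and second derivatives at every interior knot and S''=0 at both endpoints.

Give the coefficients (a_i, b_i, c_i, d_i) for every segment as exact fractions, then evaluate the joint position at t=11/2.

Δ: Δ0=1/2, Δ1=-2, Δ2=-1, Δ3=-1, Δ4=2
row 1: diag=6, rhs=-15; c'=1/6, d'=-5/2
row 2: denom=4−1·1/6=23/6; d'=(6−1·-5/2)/(23/6)=51/23
row 3: denom=8−1·6/23=178/23; d'=(0−1·51/23)/(178/23)=-51/178
row 4: denom=8−3·69/178=1217/178; d'=(18−3·-51/178)/(1217/178)=3357/1217
back: M4=3357/1217
back: M3=-51/178−69/178·3357/1217=-1650/1217
back: M2=51/23−6/23·-1650/1217=3129/1217
back: M1=-5/2−1/6·3129/1217=-3564/1217
M: M0=0, M1=-3564/1217, M2=3129/1217, M3=-1650/1217, M4=3357/1217, M5=0
seg 0: a=4, c=M0/2=0, d=(M1−M0)/(6·2)=-297/1217, b=Δ0−h0·(2M0+M1)/6=3593/2434
seg 1: a=5, c=M1/2=-1782/1217, d=(M2−M1)/(6·1)=2231/2434, b=Δ1−h1·(2M1+M2)/6=-3535/2434
seg 2: a=3, c=M2/2=3129/2434, d=(M3−M2)/(6·1)=-1593/2434, b=Δ2−h2·(2M2+M3)/6=-1985/1217
seg 3: a=2, c=M3/2=-825/1217, d=(M4−M3)/(6·3)=1669/7302, b=Δ3−h3·(2M3+M4)/6=-2491/2434
seg 4: a=-1, c=M4/2=3357/2434, d=(M5−M4)/(6·1)=-1119/2434, b=Δ4−h4·(2M4+M5)/6=1315/1217
t_q=11/2 → seg 3, τ=3/2; S=2+-2491/2434·τ+-825/1217·τ²+1669/7302·τ³=-5627/19472

  seg 0: a=4 b=3593/2434 c=0 d=-297/1217
  seg 1: a=5 b=-3535/2434 c=-1782/1217 d=2231/2434
  seg 2: a=3 b=-1985/1217 c=3129/2434 d=-1593/2434
  seg 3: a=2 b=-2491/2434 c=-825/1217 d=1669/7302
  seg 4: a=-1 b=1315/1217 c=3357/2434 d=-1119/2434
S(11/2) = -5627/19472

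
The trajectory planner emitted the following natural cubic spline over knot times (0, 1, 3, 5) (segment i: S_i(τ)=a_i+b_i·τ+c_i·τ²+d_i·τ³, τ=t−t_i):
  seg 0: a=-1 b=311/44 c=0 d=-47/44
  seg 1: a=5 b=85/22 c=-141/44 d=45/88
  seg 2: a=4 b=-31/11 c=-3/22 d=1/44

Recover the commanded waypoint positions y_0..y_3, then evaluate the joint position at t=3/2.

y_0 = S_0(0) = a_0 = -1
y_1 = S_1(0) = a_1 = 5
y_2 = S_2(0) = a_2 = 4
y_3 = S_2(2) = -2
t_q=3/2 is in segment 1 (τ=1/2); S_1(τ)=4361/704

y_0=-1 y_1=5 y_2=4 y_3=-2
S(3/2) = 4361/704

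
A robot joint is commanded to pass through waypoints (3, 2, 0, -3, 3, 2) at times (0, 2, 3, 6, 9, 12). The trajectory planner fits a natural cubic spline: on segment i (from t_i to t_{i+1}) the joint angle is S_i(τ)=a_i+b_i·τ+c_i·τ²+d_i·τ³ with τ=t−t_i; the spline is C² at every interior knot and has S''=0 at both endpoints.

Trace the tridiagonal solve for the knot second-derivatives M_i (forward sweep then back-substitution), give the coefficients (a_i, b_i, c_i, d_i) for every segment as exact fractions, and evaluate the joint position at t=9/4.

  seg 0: a=3 b=53/3798 c=0 d=-244/1899
  seg 1: a=2 b=-5803/3798 c=-488/633 d=1135/3798
  seg 2: a=0 b=-4127/1899 c=53/422 d=3025/34182
  seg 3: a=-3 b=3683/3798 c=1751/1899 d=-6593/34182
  seg 4: a=3 b=2458/1899 c=-3091/3798 d=3091/34182
S(9/4) = 127573/81024

Δ: Δ0=-1/2, Δ1=-2, Δ2=-1, Δ3=2, Δ4=-1/3
row 1: diag=6, rhs=-9; c'=1/6, d'=-3/2
row 2: denom=8−1·1/6=47/6; d'=(6−1·-3/2)/(47/6)=45/47
row 3: denom=12−3·18/47=510/47; d'=(18−3·45/47)/(510/47)=237/170
row 4: denom=12−3·47/170=1899/170; d'=(-14−3·237/170)/(1899/170)=-3091/1899
back: M4=-3091/1899
back: M3=237/170−47/170·-3091/1899=3502/1899
back: M2=45/47−18/47·3502/1899=53/211
back: M1=-3/2−1/6·53/211=-976/633
M: M0=0, M1=-976/633, M2=53/211, M3=3502/1899, M4=-3091/1899, M5=0
seg 0: a=3, c=M0/2=0, d=(M1−M0)/(6·2)=-244/1899, b=Δ0−h0·(2M0+M1)/6=53/3798
seg 1: a=2, c=M1/2=-488/633, d=(M2−M1)/(6·1)=1135/3798, b=Δ1−h1·(2M1+M2)/6=-5803/3798
seg 2: a=0, c=M2/2=53/422, d=(M3−M2)/(6·3)=3025/34182, b=Δ2−h2·(2M2+M3)/6=-4127/1899
seg 3: a=-3, c=M3/2=1751/1899, d=(M4−M3)/(6·3)=-6593/34182, b=Δ3−h3·(2M3+M4)/6=3683/3798
seg 4: a=3, c=M4/2=-3091/3798, d=(M5−M4)/(6·3)=3091/34182, b=Δ4−h4·(2M4+M5)/6=2458/1899
t_q=9/4 → seg 1, τ=1/4; S=2+-5803/3798·τ+-488/633·τ²+1135/3798·τ³=127573/81024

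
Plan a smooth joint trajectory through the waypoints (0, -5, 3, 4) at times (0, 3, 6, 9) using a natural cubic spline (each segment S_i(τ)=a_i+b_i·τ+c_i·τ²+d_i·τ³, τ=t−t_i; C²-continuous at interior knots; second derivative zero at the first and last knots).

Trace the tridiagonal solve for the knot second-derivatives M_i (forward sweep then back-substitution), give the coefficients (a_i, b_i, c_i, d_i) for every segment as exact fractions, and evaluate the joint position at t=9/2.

  seg 0: a=0 b=-134/45 c=0 d=59/405
  seg 1: a=-5 b=43/45 c=59/45 d=-20/81
  seg 2: a=3 b=97/45 c=-41/45 d=41/405
S(9/2) = -29/20

Δ: Δ0=-5/3, Δ1=8/3, Δ2=1/3
row 1: diag=12, rhs=26; c'=1/4, d'=13/6
row 2: denom=12−3·1/4=45/4; d'=(-14−3·13/6)/(45/4)=-82/45
back: M2=-82/45
back: M1=13/6−1/4·-82/45=118/45
M: M0=0, M1=118/45, M2=-82/45, M3=0
seg 0: a=0, c=M0/2=0, d=(M1−M0)/(6·3)=59/405, b=Δ0−h0·(2M0+M1)/6=-134/45
seg 1: a=-5, c=M1/2=59/45, d=(M2−M1)/(6·3)=-20/81, b=Δ1−h1·(2M1+M2)/6=43/45
seg 2: a=3, c=M2/2=-41/45, d=(M3−M2)/(6·3)=41/405, b=Δ2−h2·(2M2+M3)/6=97/45
t_q=9/2 → seg 1, τ=3/2; S=-5+43/45·τ+59/45·τ²+-20/81·τ³=-29/20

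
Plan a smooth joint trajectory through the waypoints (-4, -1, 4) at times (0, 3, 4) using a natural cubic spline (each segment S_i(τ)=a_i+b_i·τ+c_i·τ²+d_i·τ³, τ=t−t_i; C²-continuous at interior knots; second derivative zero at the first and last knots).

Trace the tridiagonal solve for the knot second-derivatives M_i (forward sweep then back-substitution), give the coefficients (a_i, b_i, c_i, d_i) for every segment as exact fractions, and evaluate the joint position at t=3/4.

Δ: Δ0=1, Δ1=5
row 1: diag=8, rhs=24; c'=1/8, d'=3
back: M1=3
M: M0=0, M1=3, M2=0
seg 0: a=-4, c=M0/2=0, d=(M1−M0)/(6·3)=1/6, b=Δ0−h0·(2M0+M1)/6=-1/2
seg 1: a=-1, c=M1/2=3/2, d=(M2−M1)/(6·1)=-1/2, b=Δ1−h1·(2M1+M2)/6=4
t_q=3/4 → seg 0, τ=3/4; S=-4+-1/2·τ+0·τ²+1/6·τ³=-551/128

  seg 0: a=-4 b=-1/2 c=0 d=1/6
  seg 1: a=-1 b=4 c=3/2 d=-1/2
S(3/4) = -551/128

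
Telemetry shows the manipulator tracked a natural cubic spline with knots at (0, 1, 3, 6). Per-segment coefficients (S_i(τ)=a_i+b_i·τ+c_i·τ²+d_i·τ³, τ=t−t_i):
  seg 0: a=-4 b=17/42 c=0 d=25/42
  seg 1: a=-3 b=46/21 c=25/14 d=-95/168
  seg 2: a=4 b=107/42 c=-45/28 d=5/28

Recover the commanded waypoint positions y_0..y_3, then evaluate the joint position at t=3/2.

y_0 = S_0(0) = a_0 = -4
y_1 = S_1(0) = a_1 = -3
y_2 = S_2(0) = a_2 = 4
y_3 = S_2(3) = 2
t_q=3/2 is in segment 1 (τ=1/2); S_1(τ)=-685/448

y_0=-4 y_1=-3 y_2=4 y_3=2
S(3/2) = -685/448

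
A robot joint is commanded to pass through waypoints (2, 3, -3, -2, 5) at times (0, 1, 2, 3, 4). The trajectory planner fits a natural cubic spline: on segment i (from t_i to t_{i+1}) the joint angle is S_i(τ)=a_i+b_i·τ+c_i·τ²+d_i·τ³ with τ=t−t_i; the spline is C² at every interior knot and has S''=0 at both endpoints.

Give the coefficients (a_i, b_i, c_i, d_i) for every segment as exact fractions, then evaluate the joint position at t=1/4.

  seg 0: a=2 b=183/56 c=0 d=-127/56
  seg 1: a=3 b=-99/28 c=-381/56 d=243/56
  seg 2: a=-3 b=-33/8 c=87/14 d=-61/56
  seg 3: a=-2 b=141/28 c=165/56 d=-55/56
S(1/4) = 9969/3584

Δ: Δ0=1, Δ1=-6, Δ2=1, Δ3=7
row 1: diag=4, rhs=-42; c'=1/4, d'=-21/2
row 2: denom=4−1·1/4=15/4; d'=(42−1·-21/2)/(15/4)=14
row 3: denom=4−1·4/15=56/15; d'=(36−1·14)/(56/15)=165/28
back: M3=165/28
back: M2=14−4/15·165/28=87/7
back: M1=-21/2−1/4·87/7=-381/28
M: M0=0, M1=-381/28, M2=87/7, M3=165/28, M4=0
seg 0: a=2, c=M0/2=0, d=(M1−M0)/(6·1)=-127/56, b=Δ0−h0·(2M0+M1)/6=183/56
seg 1: a=3, c=M1/2=-381/56, d=(M2−M1)/(6·1)=243/56, b=Δ1−h1·(2M1+M2)/6=-99/28
seg 2: a=-3, c=M2/2=87/14, d=(M3−M2)/(6·1)=-61/56, b=Δ2−h2·(2M2+M3)/6=-33/8
seg 3: a=-2, c=M3/2=165/56, d=(M4−M3)/(6·1)=-55/56, b=Δ3−h3·(2M3+M4)/6=141/28
t_q=1/4 → seg 0, τ=1/4; S=2+183/56·τ+0·τ²+-127/56·τ³=9969/3584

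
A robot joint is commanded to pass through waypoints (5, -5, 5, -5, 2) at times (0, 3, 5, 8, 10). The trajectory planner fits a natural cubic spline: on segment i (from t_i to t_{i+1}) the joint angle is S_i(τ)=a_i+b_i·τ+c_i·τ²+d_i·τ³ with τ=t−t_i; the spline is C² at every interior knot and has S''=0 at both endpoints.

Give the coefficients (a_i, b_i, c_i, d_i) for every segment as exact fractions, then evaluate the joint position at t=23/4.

  seg 0: a=5 b=-2899/435 c=0 d=161/435
  seg 1: a=-5 b=1448/435 c=483/145 d=-2171/1740
  seg 2: a=5 b=731/435 c=-241/58 d=2161/2610
  seg 3: a=-5 b=-779/870 c=478/145 d=-239/435
S(23/4) = 15859/3712

Δ: Δ0=-10/3, Δ1=5, Δ2=-10/3, Δ3=7/2
row 1: diag=10, rhs=50; c'=1/5, d'=5
row 2: denom=10−2·1/5=48/5; d'=(-50−2·5)/(48/5)=-25/4
row 3: denom=10−3·5/16=145/16; d'=(41−3·-25/4)/(145/16)=956/145
back: M3=956/145
back: M2=-25/4−5/16·956/145=-241/29
back: M1=5−1/5·-241/29=966/145
M: M0=0, M1=966/145, M2=-241/29, M3=956/145, M4=0
seg 0: a=5, c=M0/2=0, d=(M1−M0)/(6·3)=161/435, b=Δ0−h0·(2M0+M1)/6=-2899/435
seg 1: a=-5, c=M1/2=483/145, d=(M2−M1)/(6·2)=-2171/1740, b=Δ1−h1·(2M1+M2)/6=1448/435
seg 2: a=5, c=M2/2=-241/58, d=(M3−M2)/(6·3)=2161/2610, b=Δ2−h2·(2M2+M3)/6=731/435
seg 3: a=-5, c=M3/2=478/145, d=(M4−M3)/(6·2)=-239/435, b=Δ3−h3·(2M3+M4)/6=-779/870
t_q=23/4 → seg 2, τ=3/4; S=5+731/435·τ+-241/58·τ²+2161/2610·τ³=15859/3712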